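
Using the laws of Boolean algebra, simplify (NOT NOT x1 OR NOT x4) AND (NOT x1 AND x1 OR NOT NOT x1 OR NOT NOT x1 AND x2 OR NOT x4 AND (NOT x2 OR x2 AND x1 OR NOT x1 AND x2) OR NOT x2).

x1 OR NOT x4

(NOT NOT x1 OR NOT x4) AND (NOT x1 AND x1 OR NOT NOT x1 OR NOT NOT x1 AND x2 OR NOT x4 AND (NOT x2 OR x2 AND x1 OR NOT x1 AND x2) OR NOT x2)
= (NOT NOT x1 OR NOT x4) AND (NOT x1 AND x1 OR NOT NOT x1 OR NOT NOT x1 AND x2 OR NOT x4 AND (NOT x2 OR x2) OR NOT x2)   (distribution)
= (NOT NOT x1 OR NOT x4) AND (NOT x1 AND x1 OR NOT NOT x1 OR NOT x4 AND (NOT x2 OR x2) OR NOT x2)   (absorption)
= (NOT NOT x1 OR NOT x4) AND (NOT NOT x1 OR NOT x4 AND (NOT x2 OR x2) OR NOT x2)   (complement / identity)
= (NOT NOT x1 OR NOT x4) AND (NOT NOT x1 OR NOT x4 OR NOT x2)   (complement / identity)
= NOT NOT x1 OR NOT x4   (absorption)
= x1 OR NOT x4   (double negation)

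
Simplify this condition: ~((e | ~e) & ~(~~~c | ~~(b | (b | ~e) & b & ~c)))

~((e | ~e) & ~(~~~c | ~~(b | (b | ~e) & b & ~c)))
= ~~(~~~c | ~~(b | (b | ~e) & b & ~c))   [complement / identity]
= ~(~~c & ~(b | (b | ~e) & b & ~c))   [De Morgan]
= ~(~~c & ~(b | b & ~c))   [absorption]
= ~c | b | b & ~c   [De Morgan]
= ~c | b   [absorption]

~c | b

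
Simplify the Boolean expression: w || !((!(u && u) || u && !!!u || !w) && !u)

w || u

w || !((!(u && u) || u && !!!u || !w) && !u)
= w || !((!u || u && !!!u || !w) && !u)
= w || !((!u || u && !u || !w) && !u)
= w || !((!u || !w) && !u)
= w || !!u
= w || u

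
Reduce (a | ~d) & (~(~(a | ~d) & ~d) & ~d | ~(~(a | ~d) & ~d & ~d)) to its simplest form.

a | ~d

(a | ~d) & (~(~(a | ~d) & ~d) & ~d | ~(~(a | ~d) & ~d & ~d))
= (a | ~d) & (~(~(a | ~d) & ~d) & ~d | ~(~(a | ~d) & ~d))
= (a | ~d) & ~(~(a | ~d) & ~d)
= (a | ~d) & (a | ~d | d)
= a | ~d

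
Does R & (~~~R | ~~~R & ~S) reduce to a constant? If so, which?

R & (~~~R | ~~~R & ~S)
= R & ~~~R   (absorption)
= R & ~R   (double negation)
= 0   (complement)

yes, False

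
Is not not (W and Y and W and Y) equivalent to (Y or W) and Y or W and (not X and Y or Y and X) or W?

No

E1: not not (W and Y and W and Y)
    = not not (W and Y)   — idempotence
    = W and Y   — double negation
E2: (Y or W) and Y or W and (not X and Y or Y and X) or W
    = (Y or W) and Y or W and Y and (not X or X) or W   — distribution
    = (Y or W) and Y or W and Y or W   — complement / identity
    = Y or W and Y or W   — absorption
    = Y or W   — absorption
These differ: at W=1, X=0, Y=0, E1 = 0 but E2 = 1.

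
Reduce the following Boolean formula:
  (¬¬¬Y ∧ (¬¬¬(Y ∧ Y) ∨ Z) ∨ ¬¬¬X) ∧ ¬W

(¬Y ∨ ¬X) ∧ ¬W

(¬¬¬Y ∧ (¬¬¬(Y ∧ Y) ∨ Z) ∨ ¬¬¬X) ∧ ¬W
= (¬¬¬Y ∧ (¬¬¬Y ∨ Z) ∨ ¬¬¬X) ∧ ¬W   (idempotence)
= (¬¬¬Y ∨ ¬¬¬X) ∧ ¬W   (absorption)
= (¬¬¬Y ∨ ¬X) ∧ ¬W   (double negation)
= (¬Y ∨ ¬X) ∧ ¬W   (double negation)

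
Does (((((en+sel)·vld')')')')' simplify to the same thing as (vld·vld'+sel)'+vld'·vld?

No

E1: (((((en+sel)·vld')')')')'
    = (((en+sel)·vld')')'   — double negation
    = (en+sel)·vld'   — double negation
E2: (vld·vld'+sel)'+vld'·vld
    = sel'+vld'·vld   — complement / identity
    = sel'   — complement / identity
These differ: at en=0, sel=0, vld=1, E1 = 0 but E2 = 1.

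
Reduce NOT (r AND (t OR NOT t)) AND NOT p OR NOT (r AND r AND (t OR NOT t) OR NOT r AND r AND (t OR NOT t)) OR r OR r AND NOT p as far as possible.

NOT (r AND (t OR NOT t)) AND NOT p OR NOT (r AND r AND (t OR NOT t) OR NOT r AND r AND (t OR NOT t)) OR r OR r AND NOT p
= NOT (r AND (t OR NOT t)) AND NOT p OR NOT (r AND (t OR NOT t)) OR r OR r AND NOT p
= NOT (r AND (t OR NOT t)) AND NOT p OR NOT (r AND (t OR NOT t)) OR r
= NOT (r AND (t OR NOT t)) OR r
= NOT r OR r
= TRUE

TRUE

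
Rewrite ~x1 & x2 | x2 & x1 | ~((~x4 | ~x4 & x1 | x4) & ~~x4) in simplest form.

x2 | ~x4

~x1 & x2 | x2 & x1 | ~((~x4 | ~x4 & x1 | x4) & ~~x4)
= ~x1 & x2 | x2 & x1 | ~((~x4 | ~x4 & x1 | x4) & x4)   (double negation)
= ~x1 & x2 | x2 & x1 | ~((~x4 | x4) & x4)   (absorption)
= ~x1 & x2 | x2 & x1 | ~x4   (complement / identity)
= x2 | ~x4   (distribution)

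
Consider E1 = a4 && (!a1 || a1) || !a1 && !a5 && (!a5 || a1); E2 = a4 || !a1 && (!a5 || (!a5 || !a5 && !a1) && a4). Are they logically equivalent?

Yes

E1: a4 && (!a1 || a1) || !a1 && !a5 && (!a5 || a1)
    = a4 && (!a1 || a1) || !a1 && !a5   (absorption)
    = a4 || !a1 && !a5   (complement / identity)
E2: a4 || !a1 && (!a5 || (!a5 || !a5 && !a1) && a4)
    = a4 || !a1 && (!a5 || !a5 && a4)   (absorption)
    = a4 || !a1 && !a5   (absorption)
Both reduce to a4 || !a1 && !a5, so they are equivalent.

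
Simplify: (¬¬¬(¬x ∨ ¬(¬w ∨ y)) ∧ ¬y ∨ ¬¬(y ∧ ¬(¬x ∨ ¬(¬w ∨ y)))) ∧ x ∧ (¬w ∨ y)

x ∧ (¬w ∨ y)

(¬¬¬(¬x ∨ ¬(¬w ∨ y)) ∧ ¬y ∨ ¬¬(y ∧ ¬(¬x ∨ ¬(¬w ∨ y)))) ∧ x ∧ (¬w ∨ y)
= (¬(¬x ∨ ¬(¬w ∨ y)) ∧ ¬y ∨ ¬¬(y ∧ ¬(¬x ∨ ¬(¬w ∨ y)))) ∧ x ∧ (¬w ∨ y)   [double negation]
= (¬(¬x ∨ ¬(¬w ∨ y)) ∧ ¬y ∨ y ∧ ¬(¬x ∨ ¬(¬w ∨ y))) ∧ x ∧ (¬w ∨ y)   [double negation]
= ¬(¬x ∨ ¬(¬w ∨ y)) ∧ x ∧ (¬w ∨ y)   [distribution]
= x ∧ (¬w ∨ y) ∧ x ∧ (¬w ∨ y)   [De Morgan]
= x ∧ (¬w ∨ y)   [idempotence]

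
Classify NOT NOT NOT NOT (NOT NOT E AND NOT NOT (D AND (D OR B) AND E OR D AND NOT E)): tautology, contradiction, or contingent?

contingent

NOT NOT NOT NOT (NOT NOT E AND NOT NOT (D AND (D OR B) AND E OR D AND NOT E))
= NOT NOT NOT NOT (NOT NOT E AND NOT NOT (D AND E OR D AND NOT E))   [absorption]
= NOT NOT NOT NOT (NOT NOT E AND NOT NOT D)   [distribution]
= NOT NOT (NOT NOT E AND NOT NOT D)   [double negation]
= NOT (NOT E OR NOT D)   [De Morgan]
= E AND D   [De Morgan]
This depends on D, E, so it is not a constant.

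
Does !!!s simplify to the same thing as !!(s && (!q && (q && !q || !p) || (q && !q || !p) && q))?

No

E1: !!!s
    = !s
E2: !!(s && (!q && (q && !q || !p) || (q && !q || !p) && q))
    = s && (!q && (q && !q || !p) || (q && !q || !p) && q)
    = s && (q && !q || !p)
    = s && !p
These differ: at p=0, q=0, s=0, E1 = 1 but E2 = 0.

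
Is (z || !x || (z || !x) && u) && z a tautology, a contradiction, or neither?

(z || !x || (z || !x) && u) && z
= (z || !x) && z   [absorption]
= z   [absorption]
This depends on z, so it is not a constant.

neither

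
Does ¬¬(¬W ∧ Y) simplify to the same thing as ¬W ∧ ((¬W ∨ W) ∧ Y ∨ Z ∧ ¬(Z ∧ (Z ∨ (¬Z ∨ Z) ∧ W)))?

Yes

E1: ¬¬(¬W ∧ Y)
    = ¬W ∧ Y
E2: ¬W ∧ ((¬W ∨ W) ∧ Y ∨ Z ∧ ¬(Z ∧ (Z ∨ (¬Z ∨ Z) ∧ W)))
    = ¬W ∧ ((¬W ∨ W) ∧ Y ∨ Z ∧ ¬(Z ∧ (Z ∨ W)))
    = ¬W ∧ ((¬W ∨ W) ∧ Y ∨ Z ∧ ¬Z)
    = ¬W ∧ (Y ∨ Z ∧ ¬Z)
    = ¬W ∧ Y
Both reduce to ¬W ∧ Y, so they are equivalent.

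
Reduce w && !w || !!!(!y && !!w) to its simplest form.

w && !w || !!!(!y && !!w)
= w && !w || !(!y && !!w)   — double negation
= !(!y && !!w)   — complement / identity
= y || !w   — De Morgan

y || !w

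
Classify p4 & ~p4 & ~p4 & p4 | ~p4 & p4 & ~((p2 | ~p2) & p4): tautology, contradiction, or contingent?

p4 & ~p4 & ~p4 & p4 | ~p4 & p4 & ~((p2 | ~p2) & p4)
= p4 & ~p4 & ~p4 & p4 | ~p4 & p4 & ~p4   — complement / identity
= p4 & ~p4 & p4 | ~p4 & p4 & ~p4   — idempotence
= ~p4 & p4   — distribution
= 0   — complement

contradiction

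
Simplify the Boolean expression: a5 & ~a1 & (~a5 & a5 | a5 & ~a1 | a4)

a5 & ~a1 & (~a5 & a5 | a5 & ~a1 | a4)
= a5 & ~a1 & (a5 & ~a1 | a4)
= a5 & ~a1

a5 & ~a1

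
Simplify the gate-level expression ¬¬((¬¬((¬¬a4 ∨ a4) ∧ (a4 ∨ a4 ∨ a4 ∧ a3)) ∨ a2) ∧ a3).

(a4 ∨ a2) ∧ a3

¬¬((¬¬((¬¬a4 ∨ a4) ∧ (a4 ∨ a4 ∨ a4 ∧ a3)) ∨ a2) ∧ a3)
= (¬¬((¬¬a4 ∨ a4) ∧ (a4 ∨ a4 ∨ a4 ∧ a3)) ∨ a2) ∧ a3
= (¬¬((¬¬a4 ∨ a4) ∧ (a4 ∨ a4)) ∨ a2) ∧ a3
= ((¬¬a4 ∨ a4) ∧ (a4 ∨ a4) ∨ a2) ∧ a3
= ((a4 ∨ a4) ∧ (a4 ∨ a4) ∨ a2) ∧ a3
= (a4 ∨ a4 ∨ a2) ∧ a3
= (a4 ∨ a2) ∧ a3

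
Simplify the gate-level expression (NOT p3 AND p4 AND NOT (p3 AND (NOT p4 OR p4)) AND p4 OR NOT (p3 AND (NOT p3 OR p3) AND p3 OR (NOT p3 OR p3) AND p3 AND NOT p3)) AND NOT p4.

(NOT p3 AND p4 AND NOT (p3 AND (NOT p4 OR p4)) AND p4 OR NOT (p3 AND (NOT p3 OR p3) AND p3 OR (NOT p3 OR p3) AND p3 AND NOT p3)) AND NOT p4
= (NOT p3 AND p4 AND NOT p3 AND p4 OR NOT (p3 AND (NOT p3 OR p3) AND p3 OR (NOT p3 OR p3) AND p3 AND NOT p3)) AND NOT p4   [complement / identity]
= (NOT p3 AND p4 AND NOT p3 AND p4 OR NOT ((NOT p3 OR p3) AND p3)) AND NOT p4   [distribution]
= (NOT p3 AND p4 OR NOT ((NOT p3 OR p3) AND p3)) AND NOT p4   [idempotence]
= (NOT p3 AND p4 OR NOT p3) AND NOT p4   [complement / identity]
= NOT p3 AND NOT p4   [absorption]

NOT p3 AND NOT p4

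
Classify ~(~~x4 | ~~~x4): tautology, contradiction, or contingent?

~(~~x4 | ~~~x4)
= ~x4 & ~~x4
= ~x4 & x4
= 0

contradiction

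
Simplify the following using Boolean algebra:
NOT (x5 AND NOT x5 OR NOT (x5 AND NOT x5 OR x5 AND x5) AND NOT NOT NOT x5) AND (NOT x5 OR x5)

x5

NOT (x5 AND NOT x5 OR NOT (x5 AND NOT x5 OR x5 AND x5) AND NOT NOT NOT x5) AND (NOT x5 OR x5)
= NOT (x5 AND NOT x5 OR NOT (x5 AND NOT x5 OR x5 AND x5) AND NOT x5) AND (NOT x5 OR x5)   [double negation]
= NOT (x5 AND NOT x5 OR NOT x5 AND NOT x5) AND (NOT x5 OR x5)   [distribution]
= NOT NOT x5 AND (NOT x5 OR x5)   [distribution]
= NOT NOT x5   [complement / identity]
= x5   [double negation]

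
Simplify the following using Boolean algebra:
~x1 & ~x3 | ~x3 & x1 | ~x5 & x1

~x1 & ~x3 | ~x3 & x1 | ~x5 & x1
= ~x3 & (~x1 | x1) | ~x5 & x1   (distribution)
= ~x3 | ~x5 & x1   (complement / identity)

~x3 | ~x5 & x1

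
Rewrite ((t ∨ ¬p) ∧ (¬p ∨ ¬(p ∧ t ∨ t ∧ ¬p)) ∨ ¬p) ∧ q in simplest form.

¬p ∧ q

((t ∨ ¬p) ∧ (¬p ∨ ¬(p ∧ t ∨ t ∧ ¬p)) ∨ ¬p) ∧ q
= (¬p ∨ t ∧ ¬(p ∧ t ∨ t ∧ ¬p) ∨ ¬p) ∧ q   — distribution
= (¬p ∨ t ∧ ¬t ∨ ¬p) ∧ q   — distribution
= (¬p ∨ ¬p) ∧ q   — complement / identity
= ¬p ∧ q   — idempotence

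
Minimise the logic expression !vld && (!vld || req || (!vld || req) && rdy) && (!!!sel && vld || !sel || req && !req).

!vld && !sel

!vld && (!vld || req || (!vld || req) && rdy) && (!!!sel && vld || !sel || req && !req)
= !vld && (!vld || req) && (!!!sel && vld || !sel || req && !req)   (absorption)
= !vld && (!vld || req) && (!sel && vld || !sel || req && !req)   (double negation)
= !vld && (!vld || req) && (!sel && vld || !sel)   (complement / identity)
= !vld && (!sel && vld || !sel)   (absorption)
= !vld && !sel   (absorption)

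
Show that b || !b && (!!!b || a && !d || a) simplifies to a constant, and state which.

b || !b && (!!!b || a && !d || a)
= b || !b && (!b || a && !d || a)
= b || !b && (!b || a)
= b || !b
= true

true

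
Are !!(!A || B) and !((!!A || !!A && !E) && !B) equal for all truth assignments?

E1: !!(!A || B)
    = !A || B   [double negation]
E2: !((!!A || !!A && !E) && !B)
    = !(!!A && !B)   [absorption]
    = !A || B   [De Morgan]
Both reduce to !A || B, so they are equivalent.

Yes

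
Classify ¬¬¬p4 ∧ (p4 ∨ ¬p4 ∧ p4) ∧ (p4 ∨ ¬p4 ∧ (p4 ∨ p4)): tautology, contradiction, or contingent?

contradiction

¬¬¬p4 ∧ (p4 ∨ ¬p4 ∧ p4) ∧ (p4 ∨ ¬p4 ∧ (p4 ∨ p4))
= ¬p4 ∧ (p4 ∨ ¬p4 ∧ p4) ∧ (p4 ∨ ¬p4 ∧ (p4 ∨ p4))   [double negation]
= ¬p4 ∧ (p4 ∨ ¬p4 ∧ p4) ∧ (p4 ∨ ¬p4 ∧ p4)   [idempotence]
= ¬p4 ∧ (p4 ∧ p4 ∨ ¬p4 ∧ p4)   [distribution]
= ¬p4 ∧ p4   [distribution]
= False   [complement]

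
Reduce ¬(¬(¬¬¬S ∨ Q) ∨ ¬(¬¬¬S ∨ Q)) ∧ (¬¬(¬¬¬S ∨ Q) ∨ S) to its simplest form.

¬S ∨ Q

¬(¬(¬¬¬S ∨ Q) ∨ ¬(¬¬¬S ∨ Q)) ∧ (¬¬(¬¬¬S ∨ Q) ∨ S)
= ¬¬(¬¬¬S ∨ Q) ∧ (¬¬(¬¬¬S ∨ Q) ∨ S)   (idempotence)
= ¬¬(¬¬¬S ∨ Q)   (absorption)
= ¬¬¬S ∨ Q   (double negation)
= ¬S ∨ Q   (double negation)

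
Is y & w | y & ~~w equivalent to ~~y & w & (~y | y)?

E1: y & w | y & ~~w
    = y & w | y & w   (double negation)
    = y & w   (idempotence)
E2: ~~y & w & (~y | y)
    = ~~y & w   (complement / identity)
    = y & w   (double negation)
Both reduce to y & w, so they are equivalent.

Yes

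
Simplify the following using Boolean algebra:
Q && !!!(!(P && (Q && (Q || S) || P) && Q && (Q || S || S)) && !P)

Q && !!!(!(P && (Q && (Q || S) || P) && Q && (Q || S || S)) && !P)
= Q && !(!(P && (Q && (Q || S) || P) && Q && (Q || S || S)) && !P)   — double negation
= Q && !(!(P && (Q && (Q || S) || P) && Q && (Q || S)) && !P)   — idempotence
= Q && !(!(P && Q && (Q || S)) && !P)   — absorption
= Q && (P && Q && (Q || S) || P)   — De Morgan
= Q && (P && Q || P)   — absorption
= Q && P   — absorption

Q && P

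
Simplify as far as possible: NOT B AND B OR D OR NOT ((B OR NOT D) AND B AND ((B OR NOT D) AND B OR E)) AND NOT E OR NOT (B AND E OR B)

D OR NOT B

NOT B AND B OR D OR NOT ((B OR NOT D) AND B AND ((B OR NOT D) AND B OR E)) AND NOT E OR NOT (B AND E OR B)
= NOT B AND B OR D OR NOT ((B OR NOT D) AND B AND ((B OR NOT D) AND B OR E)) AND NOT E OR NOT B   (absorption)
= NOT B AND B OR D OR NOT ((B OR NOT D) AND B) AND NOT E OR NOT B   (absorption)
= NOT B AND B OR D OR NOT B AND NOT E OR NOT B   (absorption)
= NOT B AND B OR D OR NOT B   (absorption)
= D OR NOT B   (complement / identity)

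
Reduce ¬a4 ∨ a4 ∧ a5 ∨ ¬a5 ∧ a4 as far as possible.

True

¬a4 ∨ a4 ∧ a5 ∨ ¬a5 ∧ a4
= ¬a4 ∨ a4   — distribution
= True   — complement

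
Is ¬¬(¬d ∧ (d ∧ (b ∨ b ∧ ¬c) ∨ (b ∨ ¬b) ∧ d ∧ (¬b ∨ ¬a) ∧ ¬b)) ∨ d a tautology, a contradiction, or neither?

¬¬(¬d ∧ (d ∧ (b ∨ b ∧ ¬c) ∨ (b ∨ ¬b) ∧ d ∧ (¬b ∨ ¬a) ∧ ¬b)) ∨ d
= ¬¬(¬d ∧ (d ∧ b ∨ (b ∨ ¬b) ∧ d ∧ (¬b ∨ ¬a) ∧ ¬b)) ∨ d   — absorption
= ¬¬(¬d ∧ (d ∧ b ∨ d ∧ (¬b ∨ ¬a) ∧ ¬b)) ∨ d   — complement / identity
= ¬¬(¬d ∧ (d ∧ b ∨ d ∧ ¬b)) ∨ d   — absorption
= ¬¬(¬d ∧ d) ∨ d   — distribution
= ¬d ∧ d ∨ d   — double negation
= d   — complement / identity
This depends on d, so it is not a constant.

neither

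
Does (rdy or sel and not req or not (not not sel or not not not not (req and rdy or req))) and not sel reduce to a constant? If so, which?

(rdy or sel and not req or not (not not sel or not not not not (req and rdy or req))) and not sel
= (rdy or sel and not req or not (not not sel or not not (req and rdy or req))) and not sel   (double negation)
= (rdy or sel and not req or not sel and not (req and rdy or req)) and not sel   (De Morgan)
= (rdy or sel and not req or not sel and not req) and not sel   (absorption)
= (rdy or not req) and not sel   (distribution)
This depends on rdy, req, sel, so it is not a constant.

no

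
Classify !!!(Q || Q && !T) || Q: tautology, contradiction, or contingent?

!!!(Q || Q && !T) || Q
= !(Q || Q && !T) || Q   — double negation
= !Q || Q   — absorption
= true   — complement

tautology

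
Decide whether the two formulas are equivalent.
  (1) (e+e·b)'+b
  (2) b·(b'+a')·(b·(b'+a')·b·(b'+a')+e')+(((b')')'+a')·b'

E1: (e+e·b)'+b
    = e'+b   [absorption]
E2: b·(b'+a')·(b·(b'+a')·b·(b'+a')+e')+(((b')')'+a')·b'
    = b·(b'+a')·(b·(b'+a')+e')+(((b')')'+a')·b'   [idempotence]
    = b·(b'+a')+(((b')')'+a')·b'   [absorption]
    = b·(b'+a')+(b'+a')·b'   [double negation]
    = b'+a'   [distribution]
These differ: at a=1, b=0, e=1, E1 = 0 but E2 = 1.

No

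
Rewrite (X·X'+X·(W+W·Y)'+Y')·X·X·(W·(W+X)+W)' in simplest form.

(X·X'+X·(W+W·Y)'+Y')·X·X·(W·(W+X)+W)'
= (X·X'+X·(W+W·Y)'+Y')·X·(W·(W+X)+W)'   — idempotence
= (X·X'+X·(W+W·Y)'+Y')·X·(W+W)'   — absorption
= (X·X'+X·W'+Y')·X·(W+W)'   — absorption
= (X·W'+Y')·X·(W+W)'   — complement / identity
= (X·W'+Y')·X·W'   — idempotence
= X·W'   — absorption

X·W'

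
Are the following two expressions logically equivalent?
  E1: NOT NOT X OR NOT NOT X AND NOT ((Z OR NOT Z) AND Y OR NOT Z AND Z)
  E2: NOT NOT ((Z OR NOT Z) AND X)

E1: NOT NOT X OR NOT NOT X AND NOT ((Z OR NOT Z) AND Y OR NOT Z AND Z)
    = NOT NOT X OR NOT NOT X AND NOT ((Z OR NOT Z) AND Y)   (complement / identity)
    = NOT NOT X OR NOT NOT X AND NOT Y   (complement / identity)
    = NOT NOT X   (absorption)
    = X   (double negation)
E2: NOT NOT ((Z OR NOT Z) AND X)
    = NOT NOT X   (complement / identity)
    = X   (double negation)
Both reduce to X, so they are equivalent.

Yes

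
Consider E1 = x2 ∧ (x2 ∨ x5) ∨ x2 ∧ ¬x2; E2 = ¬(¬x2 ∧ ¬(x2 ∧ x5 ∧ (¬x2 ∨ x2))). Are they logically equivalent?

Yes

E1: x2 ∧ (x2 ∨ x5) ∨ x2 ∧ ¬x2
    = x2 ∧ (x2 ∨ x5)   (complement / identity)
    = x2   (absorption)
E2: ¬(¬x2 ∧ ¬(x2 ∧ x5 ∧ (¬x2 ∨ x2)))
    = ¬(¬x2 ∧ ¬(x2 ∧ x5))   (complement / identity)
    = x2 ∨ x2 ∧ x5   (De Morgan)
    = x2   (absorption)
Both reduce to x2, so they are equivalent.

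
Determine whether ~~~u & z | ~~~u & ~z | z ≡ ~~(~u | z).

E1: ~~~u & z | ~~~u & ~z | z
    = ~~~u | z   [distribution]
    = ~u | z   [double negation]
E2: ~~(~u | z)
    = ~u | z   [double negation]
Both reduce to ~u | z, so they are equivalent.

Yes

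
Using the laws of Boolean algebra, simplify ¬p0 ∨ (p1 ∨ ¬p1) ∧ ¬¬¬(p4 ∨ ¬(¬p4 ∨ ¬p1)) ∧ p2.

¬p0 ∨ (p1 ∨ ¬p1) ∧ ¬¬¬(p4 ∨ ¬(¬p4 ∨ ¬p1)) ∧ p2
= ¬p0 ∨ (p1 ∨ ¬p1) ∧ ¬¬¬(p4 ∨ p4 ∧ p1) ∧ p2   (De Morgan)
= ¬p0 ∨ (p1 ∨ ¬p1) ∧ ¬¬¬p4 ∧ p2   (absorption)
= ¬p0 ∨ ¬¬¬p4 ∧ p2   (complement / identity)
= ¬p0 ∨ ¬p4 ∧ p2   (double negation)

¬p0 ∨ ¬p4 ∧ p2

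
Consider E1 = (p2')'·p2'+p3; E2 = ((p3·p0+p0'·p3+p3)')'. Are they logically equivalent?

E1: (p2')'·p2'+p3
    = p2·p2'+p3   (double negation)
    = p3   (complement / identity)
E2: ((p3·p0+p0'·p3+p3)')'
    = ((p3+p3)')'   (distribution)
    = (p3')'   (idempotence)
    = p3   (double negation)
Both reduce to p3, so they are equivalent.

Yes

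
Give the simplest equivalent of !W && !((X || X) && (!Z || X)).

!W && !X

!W && !((X || X) && (!Z || X))
= !W && !(X || X && !Z)   — distribution
= !W && !X   — absorption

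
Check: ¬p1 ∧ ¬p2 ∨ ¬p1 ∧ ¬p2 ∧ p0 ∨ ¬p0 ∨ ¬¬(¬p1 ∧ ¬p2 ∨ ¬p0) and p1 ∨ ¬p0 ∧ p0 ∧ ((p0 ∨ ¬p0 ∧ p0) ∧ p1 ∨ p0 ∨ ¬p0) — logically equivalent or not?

No

E1: ¬p1 ∧ ¬p2 ∨ ¬p1 ∧ ¬p2 ∧ p0 ∨ ¬p0 ∨ ¬¬(¬p1 ∧ ¬p2 ∨ ¬p0)
    = ¬p1 ∧ ¬p2 ∨ ¬p0 ∨ ¬¬(¬p1 ∧ ¬p2 ∨ ¬p0)
    = ¬p1 ∧ ¬p2 ∨ ¬p0 ∨ ¬p1 ∧ ¬p2 ∨ ¬p0
    = ¬p1 ∧ ¬p2 ∨ ¬p0
E2: p1 ∨ ¬p0 ∧ p0 ∧ ((p0 ∨ ¬p0 ∧ p0) ∧ p1 ∨ p0 ∨ ¬p0)
    = p1 ∨ ¬p0 ∧ p0 ∧ (p0 ∧ p1 ∨ p0 ∨ ¬p0)
    = p1 ∨ ¬p0 ∧ p0 ∧ (p0 ∨ ¬p0)
    = p1 ∨ ¬p0 ∧ p0
    = p1
These differ: at p0=0, p1=0, p2=0, E1 = 1 but E2 = 0.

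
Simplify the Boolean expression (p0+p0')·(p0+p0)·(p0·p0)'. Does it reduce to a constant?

0

(p0+p0')·(p0+p0)·(p0·p0)'
= (p0+p0)·(p0·p0)'   [complement / identity]
= (p0+p0)·p0'   [idempotence]
= p0·p0'   [idempotence]
= 0   [complement]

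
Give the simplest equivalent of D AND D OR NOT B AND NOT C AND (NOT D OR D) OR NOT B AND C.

D AND D OR NOT B AND NOT C AND (NOT D OR D) OR NOT B AND C
= D AND D OR NOT B AND NOT C OR NOT B AND C   [complement / identity]
= D AND D OR NOT B   [distribution]
= D OR NOT B   [idempotence]

D OR NOT B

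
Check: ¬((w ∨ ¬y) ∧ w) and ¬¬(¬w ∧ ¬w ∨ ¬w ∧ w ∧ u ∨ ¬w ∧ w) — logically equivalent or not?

Yes

E1: ¬((w ∨ ¬y) ∧ w)
    = ¬w   — absorption
E2: ¬¬(¬w ∧ ¬w ∨ ¬w ∧ w ∧ u ∨ ¬w ∧ w)
    = ¬¬(¬w ∧ ¬w ∨ (w ∧ u ∨ w) ∧ ¬w)   — distribution
    = ¬¬(¬w ∧ ¬w ∨ w ∧ ¬w)   — absorption
    = ¬¬¬w   — distribution
    = ¬w   — double negation
Both reduce to ¬w, so they are equivalent.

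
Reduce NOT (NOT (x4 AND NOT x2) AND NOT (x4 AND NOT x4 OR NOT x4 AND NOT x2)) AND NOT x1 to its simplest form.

NOT x2 AND NOT x1

NOT (NOT (x4 AND NOT x2) AND NOT (x4 AND NOT x4 OR NOT x4 AND NOT x2)) AND NOT x1
= NOT (NOT (x4 AND NOT x2) AND NOT (NOT x4 AND NOT x2)) AND NOT x1   [complement / identity]
= (x4 AND NOT x2 OR NOT x4 AND NOT x2) AND NOT x1   [De Morgan]
= NOT x2 AND NOT x1   [distribution]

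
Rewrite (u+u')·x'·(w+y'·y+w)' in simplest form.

(u+u')·x'·(w+y'·y+w)'
= x'·(w+y'·y+w)'
= x'·(w+w)'
= x'·w'

x'·w'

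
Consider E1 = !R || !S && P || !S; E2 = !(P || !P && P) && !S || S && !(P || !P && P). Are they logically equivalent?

E1: !R || !S && P || !S
    = !R || !S   (absorption)
E2: !(P || !P && P) && !S || S && !(P || !P && P)
    = !(P || !P && P)   (distribution)
    = !P   (complement / identity)
These differ: at P=1, R=0, S=0, E1 = 1 but E2 = 0.

No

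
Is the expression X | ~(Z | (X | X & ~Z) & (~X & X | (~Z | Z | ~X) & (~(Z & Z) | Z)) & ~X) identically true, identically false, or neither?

neither

X | ~(Z | (X | X & ~Z) & (~X & X | (~Z | Z | ~X) & (~(Z & Z) | Z)) & ~X)
= X | ~(Z | X & (~X & X | (~Z | Z | ~X) & (~(Z & Z) | Z)) & ~X)   (absorption)
= X | ~(Z | X & (~X & X | (~Z | Z | ~X) & (~Z | Z)) & ~X)   (idempotence)
= X | ~(Z | X & (~Z | Z | ~X) & (~Z | Z) & ~X)   (complement / identity)
= X | ~(Z | X & (~Z | Z) & ~X)   (absorption)
= X | ~(Z | X & ~X)   (complement / identity)
= X | ~Z   (complement / identity)
This depends on X, Z, so it is not a constant.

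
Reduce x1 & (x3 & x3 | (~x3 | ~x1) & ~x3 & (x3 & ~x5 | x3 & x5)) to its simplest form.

x1 & (x3 & x3 | (~x3 | ~x1) & ~x3 & (x3 & ~x5 | x3 & x5))
= x1 & (x3 & x3 | ~x3 & (x3 & ~x5 | x3 & x5))   — absorption
= x1 & (x3 & x3 | ~x3 & x3)   — distribution
= x1 & x3   — distribution

x1 & x3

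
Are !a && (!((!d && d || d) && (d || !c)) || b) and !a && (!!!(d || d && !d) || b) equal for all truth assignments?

Yes

E1: !a && (!((!d && d || d) && (d || !c)) || b)
    = !a && (!(d && (d || !c)) || b)   (complement / identity)
    = !a && (!d || b)   (absorption)
E2: !a && (!!!(d || d && !d) || b)
    = !a && (!!!d || b)   (complement / identity)
    = !a && (!d || b)   (double negation)
Both reduce to !a && (!d || b), so they are equivalent.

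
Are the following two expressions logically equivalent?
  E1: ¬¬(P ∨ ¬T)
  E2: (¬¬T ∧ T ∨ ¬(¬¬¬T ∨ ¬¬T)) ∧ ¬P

E1: ¬¬(P ∨ ¬T)
    = P ∨ ¬T   [double negation]
E2: (¬¬T ∧ T ∨ ¬(¬¬¬T ∨ ¬¬T)) ∧ ¬P
    = (¬¬T ∧ T ∨ ¬¬T ∧ ¬T) ∧ ¬P   [De Morgan]
    = ¬¬T ∧ ¬P   [distribution]
    = T ∧ ¬P   [double negation]
These differ: at P=1, T=0, E1 = 1 but E2 = 0.

No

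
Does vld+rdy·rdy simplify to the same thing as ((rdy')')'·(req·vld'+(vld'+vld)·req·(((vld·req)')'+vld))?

No

E1: vld+rdy·rdy
    = vld+rdy   — idempotence
E2: ((rdy')')'·(req·vld'+(vld'+vld)·req·(((vld·req)')'+vld))
    = ((rdy')')'·(req·vld'+(vld'+vld)·req·(vld·req+vld))   — double negation
    = ((rdy')')'·(req·vld'+(vld'+vld)·req·vld)   — absorption
    = rdy'·(req·vld'+(vld'+vld)·req·vld)   — double negation
    = rdy'·(req·vld'+req·vld)   — complement / identity
    = rdy'·req   — distribution
These differ: at rdy=1, req=0, vld=1, E1 = 1 but E2 = 0.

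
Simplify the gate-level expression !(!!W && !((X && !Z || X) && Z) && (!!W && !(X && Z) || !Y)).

!W || X && Z

!(!!W && !((X && !Z || X) && Z) && (!!W && !(X && Z) || !Y))
= !(!!W && !(X && Z) && (!!W && !(X && Z) || !Y))   — absorption
= !(!!W && !(X && Z))   — absorption
= !W || X && Z   — De Morgan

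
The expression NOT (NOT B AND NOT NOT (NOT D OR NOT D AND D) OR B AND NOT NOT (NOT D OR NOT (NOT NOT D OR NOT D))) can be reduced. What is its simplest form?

D

NOT (NOT B AND NOT NOT (NOT D OR NOT D AND D) OR B AND NOT NOT (NOT D OR NOT (NOT NOT D OR NOT D)))
= NOT (NOT B AND NOT NOT (NOT D OR NOT D AND D) OR B AND NOT NOT (NOT D OR NOT D AND D))
= NOT NOT NOT (NOT D OR NOT D AND D)
= NOT NOT NOT NOT D
= NOT NOT D
= D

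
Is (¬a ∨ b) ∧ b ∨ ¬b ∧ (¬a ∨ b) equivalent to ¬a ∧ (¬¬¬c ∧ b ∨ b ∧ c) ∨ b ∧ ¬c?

No

E1: (¬a ∨ b) ∧ b ∨ ¬b ∧ (¬a ∨ b)
    = ¬a ∨ b   (distribution)
E2: ¬a ∧ (¬¬¬c ∧ b ∨ b ∧ c) ∨ b ∧ ¬c
    = ¬a ∧ (¬c ∧ b ∨ b ∧ c) ∨ b ∧ ¬c   (double negation)
    = ¬a ∧ b ∨ b ∧ ¬c   (distribution)
    = (¬a ∨ ¬c) ∧ b   (distribution)
These differ: at a=1, b=1, c=1, E1 = 1 but E2 = 0.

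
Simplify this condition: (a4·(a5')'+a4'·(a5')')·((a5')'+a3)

(a4·(a5')'+a4'·(a5')')·((a5')'+a3)
= (a5')'·((a5')'+a3)
= (a5')'
= a5

a5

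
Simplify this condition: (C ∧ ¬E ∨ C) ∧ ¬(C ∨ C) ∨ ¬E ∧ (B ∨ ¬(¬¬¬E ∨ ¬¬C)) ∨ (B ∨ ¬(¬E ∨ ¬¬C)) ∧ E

B ∨ E ∧ ¬C

(C ∧ ¬E ∨ C) ∧ ¬(C ∨ C) ∨ ¬E ∧ (B ∨ ¬(¬¬¬E ∨ ¬¬C)) ∨ (B ∨ ¬(¬E ∨ ¬¬C)) ∧ E
= C ∧ ¬(C ∨ C) ∨ ¬E ∧ (B ∨ ¬(¬¬¬E ∨ ¬¬C)) ∨ (B ∨ ¬(¬E ∨ ¬¬C)) ∧ E   — absorption
= C ∧ ¬C ∨ ¬E ∧ (B ∨ ¬(¬¬¬E ∨ ¬¬C)) ∨ (B ∨ ¬(¬E ∨ ¬¬C)) ∧ E   — idempotence
= C ∧ ¬C ∨ ¬E ∧ (B ∨ ¬(¬E ∨ ¬¬C)) ∨ (B ∨ ¬(¬E ∨ ¬¬C)) ∧ E   — double negation
= C ∧ ¬C ∨ B ∨ ¬(¬E ∨ ¬¬C)   — distribution
= B ∨ ¬(¬E ∨ ¬¬C)   — complement / identity
= B ∨ E ∧ ¬C   — De Morgan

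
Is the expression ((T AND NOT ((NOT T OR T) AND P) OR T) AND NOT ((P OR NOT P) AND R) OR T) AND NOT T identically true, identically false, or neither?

identically false

((T AND NOT ((NOT T OR T) AND P) OR T) AND NOT ((P OR NOT P) AND R) OR T) AND NOT T
= ((T AND NOT P OR T) AND NOT ((P OR NOT P) AND R) OR T) AND NOT T   [complement / identity]
= ((T AND NOT P OR T) AND NOT R OR T) AND NOT T   [complement / identity]
= (T AND NOT R OR T) AND NOT T   [absorption]
= T AND NOT T   [absorption]
= FALSE   [complement]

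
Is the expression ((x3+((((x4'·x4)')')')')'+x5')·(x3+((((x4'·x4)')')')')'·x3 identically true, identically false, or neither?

((x3+((((x4'·x4)')')')')'+x5')·(x3+((((x4'·x4)')')')')'·x3
= (x3+((((x4'·x4)')')')')'·x3   [absorption]
= (x3+((x4'·x4)')')'·x3   [double negation]
= (x3+x4'·x4)'·x3   [double negation]
= x3'·x3   [complement / identity]
= 0   [complement]

identically false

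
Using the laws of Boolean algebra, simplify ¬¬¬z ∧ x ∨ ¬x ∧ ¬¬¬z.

¬¬¬z ∧ x ∨ ¬x ∧ ¬¬¬z
= ¬¬¬z   (distribution)
= ¬z   (double negation)

¬z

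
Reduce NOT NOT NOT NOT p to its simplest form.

NOT NOT NOT NOT p
= NOT NOT p   (double negation)
= p   (double negation)

p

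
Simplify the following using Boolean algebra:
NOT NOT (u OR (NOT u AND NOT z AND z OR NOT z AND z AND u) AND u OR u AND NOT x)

u

NOT NOT (u OR (NOT u AND NOT z AND z OR NOT z AND z AND u) AND u OR u AND NOT x)
= NOT NOT (u OR u AND (NOT u AND NOT z AND z OR NOT z AND z AND u OR NOT x))   (distribution)
= NOT NOT (u OR u AND (NOT z AND z OR NOT x))   (distribution)
= NOT NOT (u OR u AND NOT x)   (complement / identity)
= u OR u AND NOT x   (double negation)
= u   (absorption)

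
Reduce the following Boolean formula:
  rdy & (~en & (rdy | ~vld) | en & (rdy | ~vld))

rdy

rdy & (~en & (rdy | ~vld) | en & (rdy | ~vld))
= rdy & (rdy | ~vld)   (distribution)
= rdy   (absorption)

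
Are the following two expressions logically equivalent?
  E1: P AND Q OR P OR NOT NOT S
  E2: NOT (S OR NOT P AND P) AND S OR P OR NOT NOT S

E1: P AND Q OR P OR NOT NOT S
    = P OR NOT NOT S
    = P OR S
E2: NOT (S OR NOT P AND P) AND S OR P OR NOT NOT S
    = NOT (S OR NOT P AND P) AND S OR P OR S
    = NOT S AND S OR P OR S
    = P OR S
Both reduce to P OR S, so they are equivalent.

Yes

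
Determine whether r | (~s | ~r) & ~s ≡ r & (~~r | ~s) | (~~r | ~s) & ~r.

Yes

E1: r | (~s | ~r) & ~s
    = r | ~s   [absorption]
E2: r & (~~r | ~s) | (~~r | ~s) & ~r
    = ~~r | ~s   [distribution]
    = r | ~s   [double negation]
Both reduce to r | ~s, so they are equivalent.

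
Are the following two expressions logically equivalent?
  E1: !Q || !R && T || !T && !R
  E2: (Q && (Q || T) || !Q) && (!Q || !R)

Yes

E1: !Q || !R && T || !T && !R
    = !Q || !R   (distribution)
E2: (Q && (Q || T) || !Q) && (!Q || !R)
    = (Q || !Q) && (!Q || !R)   (absorption)
    = !Q || !R   (complement / identity)
Both reduce to !Q || !R, so they are equivalent.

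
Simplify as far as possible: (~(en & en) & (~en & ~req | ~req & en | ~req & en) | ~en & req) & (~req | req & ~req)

~en & ~req

(~(en & en) & (~en & ~req | ~req & en | ~req & en) | ~en & req) & (~req | req & ~req)
= (~(en & en) & (~req | ~req & en) | ~en & req) & (~req | req & ~req)   [distribution]
= (~(en & en) & ~req | ~en & req) & (~req | req & ~req)   [absorption]
= (~(en & en) & ~req | ~en & req) & ~req   [complement / identity]
= (~en & ~req | ~en & req) & ~req   [idempotence]
= ~en & ~req   [distribution]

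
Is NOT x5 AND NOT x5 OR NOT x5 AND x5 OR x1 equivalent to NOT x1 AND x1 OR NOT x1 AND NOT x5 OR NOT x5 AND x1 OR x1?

E1: NOT x5 AND NOT x5 OR NOT x5 AND x5 OR x1
    = NOT x5 OR x1
E2: NOT x1 AND x1 OR NOT x1 AND NOT x5 OR NOT x5 AND x1 OR x1
    = NOT x1 AND NOT x5 OR NOT x5 AND x1 OR x1
    = NOT x5 OR x1
Both reduce to NOT x5 OR x1, so they are equivalent.

Yes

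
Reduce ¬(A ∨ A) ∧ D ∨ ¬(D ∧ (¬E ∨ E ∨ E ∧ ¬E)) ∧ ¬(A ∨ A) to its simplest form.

¬(A ∨ A) ∧ D ∨ ¬(D ∧ (¬E ∨ E ∨ E ∧ ¬E)) ∧ ¬(A ∨ A)
= ¬(A ∨ A) ∧ D ∨ ¬(D ∧ (¬E ∨ E)) ∧ ¬(A ∨ A)
= ¬(A ∨ A) ∧ D ∨ ¬D ∧ ¬(A ∨ A)
= ¬(A ∨ A)
= ¬A

¬A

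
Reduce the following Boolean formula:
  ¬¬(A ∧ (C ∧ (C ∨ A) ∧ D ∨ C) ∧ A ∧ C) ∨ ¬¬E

¬¬(A ∧ (C ∧ (C ∨ A) ∧ D ∨ C) ∧ A ∧ C) ∨ ¬¬E
= A ∧ (C ∧ (C ∨ A) ∧ D ∨ C) ∧ A ∧ C ∨ ¬¬E   [double negation]
= A ∧ (C ∧ D ∨ C) ∧ A ∧ C ∨ ¬¬E   [absorption]
= A ∧ C ∧ A ∧ C ∨ ¬¬E   [absorption]
= A ∧ C ∧ A ∧ C ∨ E   [double negation]
= A ∧ C ∨ E   [idempotence]

A ∧ C ∨ E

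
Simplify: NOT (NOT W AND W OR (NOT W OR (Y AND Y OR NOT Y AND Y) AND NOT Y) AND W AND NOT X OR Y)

NOT (NOT W AND W OR (NOT W OR (Y AND Y OR NOT Y AND Y) AND NOT Y) AND W AND NOT X OR Y)
= NOT (NOT W AND W OR (NOT W OR Y AND NOT Y) AND W AND NOT X OR Y)   — distribution
= NOT (NOT W AND W OR NOT W AND W AND NOT X OR Y)   — complement / identity
= NOT (NOT W AND W OR Y)   — absorption
= NOT Y   — complement / identity

NOT Y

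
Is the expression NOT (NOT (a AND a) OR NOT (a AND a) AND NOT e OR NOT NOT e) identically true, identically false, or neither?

neither

NOT (NOT (a AND a) OR NOT (a AND a) AND NOT e OR NOT NOT e)
= NOT (NOT (a AND a) OR NOT NOT e)   — absorption
= NOT (NOT a OR NOT NOT e)   — idempotence
= a AND NOT e   — De Morgan
This depends on a, e, so it is not a constant.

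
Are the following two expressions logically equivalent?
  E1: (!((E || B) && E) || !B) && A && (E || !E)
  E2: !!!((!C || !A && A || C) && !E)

No

E1: (!((E || B) && E) || !B) && A && (E || !E)
    = (!E || !B) && A && (E || !E)   — absorption
    = (!E || !B) && A   — complement / identity
E2: !!!((!C || !A && A || C) && !E)
    = !!!((!C || C) && !E)   — complement / identity
    = !!!!E   — complement / identity
    = !!E   — double negation
    = E   — double negation
These differ: at A=0, B=1, C=0, E=1, E1 = 0 but E2 = 1.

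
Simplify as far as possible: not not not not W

W

not not not not W
= not not W   (double negation)
= W   (double negation)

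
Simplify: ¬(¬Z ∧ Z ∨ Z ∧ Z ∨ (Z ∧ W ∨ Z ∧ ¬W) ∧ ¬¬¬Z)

¬(¬Z ∧ Z ∨ Z ∧ Z ∨ (Z ∧ W ∨ Z ∧ ¬W) ∧ ¬¬¬Z)
= ¬(¬Z ∧ Z ∨ Z ∧ Z ∨ Z ∧ ¬¬¬Z)   [distribution]
= ¬(Z ∨ Z ∧ ¬¬¬Z)   [distribution]
= ¬(Z ∨ Z ∧ ¬Z)   [double negation]
= ¬Z   [complement / identity]

¬Z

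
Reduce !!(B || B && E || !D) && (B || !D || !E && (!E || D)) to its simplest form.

B || !D

!!(B || B && E || !D) && (B || !D || !E && (!E || D))
= (B || B && E || !D) && (B || !D || !E && (!E || D))
= (B || !D) && (B || !D || !E && (!E || D))
= (B || !D) && (B || !D || !E)
= B || !D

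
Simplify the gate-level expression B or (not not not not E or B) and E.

B or (not not not not E or B) and E
= B or (not not E or B) and E   [double negation]
= B or (E or B) and E   [double negation]
= B or E   [absorption]

B or E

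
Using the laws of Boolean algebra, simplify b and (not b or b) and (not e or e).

b

b and (not b or b) and (not e or e)
= b and (not e or e)   (complement / identity)
= b   (complement / identity)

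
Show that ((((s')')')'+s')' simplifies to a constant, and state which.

((((s')')')'+s')'
= ((s')')'·s   (De Morgan)
= s'·s   (double negation)
= 0   (complement)

0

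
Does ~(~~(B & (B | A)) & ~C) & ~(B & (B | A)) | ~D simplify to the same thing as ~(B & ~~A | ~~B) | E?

No

E1: ~(~~(B & (B | A)) & ~C) & ~(B & (B | A)) | ~D
    = (~(B & (B | A)) | C) & ~(B & (B | A)) | ~D   — De Morgan
    = ~(B & (B | A)) | ~D   — absorption
    = ~B | ~D   — absorption
E2: ~(B & ~~A | ~~B) | E
    = ~(B & ~~A | B) | E   — double negation
    = ~(B & A | B) | E   — double negation
    = ~B | E   — absorption
These differ: at A=1, B=1, C=0, D=0, E=0, E1 = 1 but E2 = 0.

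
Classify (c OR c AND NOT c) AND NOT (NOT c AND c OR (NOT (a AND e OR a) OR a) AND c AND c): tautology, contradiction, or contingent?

(c OR c AND NOT c) AND NOT (NOT c AND c OR (NOT (a AND e OR a) OR a) AND c AND c)
= (c OR c AND NOT c) AND NOT (NOT c AND c OR (NOT a OR a) AND c AND c)   (absorption)
= (c OR c AND NOT c) AND NOT (NOT c AND c OR c AND c)   (complement / identity)
= c AND NOT (NOT c AND c OR c AND c)   (complement / identity)
= c AND NOT c   (distribution)
= FALSE   (complement)

contradiction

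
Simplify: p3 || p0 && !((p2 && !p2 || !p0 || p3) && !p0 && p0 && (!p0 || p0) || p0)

p3 || p0 && !((p2 && !p2 || !p0 || p3) && !p0 && p0 && (!p0 || p0) || p0)
= p3 || p0 && !((!p0 || p3) && !p0 && p0 && (!p0 || p0) || p0)   [complement / identity]
= p3 || p0 && !((!p0 || p3) && !p0 && p0 || p0)   [complement / identity]
= p3 || p0 && !(!p0 && p0 || p0)   [absorption]
= p3 || p0 && !p0   [complement / identity]
= p3   [complement / identity]

p3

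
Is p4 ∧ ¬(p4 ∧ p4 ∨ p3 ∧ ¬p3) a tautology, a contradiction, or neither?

contradiction

p4 ∧ ¬(p4 ∧ p4 ∨ p3 ∧ ¬p3)
= p4 ∧ ¬(p4 ∨ p3 ∧ ¬p3)   [idempotence]
= p4 ∧ ¬p4   [complement / identity]
= False   [complement]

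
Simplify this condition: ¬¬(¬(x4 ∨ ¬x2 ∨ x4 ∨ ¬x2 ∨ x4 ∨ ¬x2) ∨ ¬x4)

¬x4

¬¬(¬(x4 ∨ ¬x2 ∨ x4 ∨ ¬x2 ∨ x4 ∨ ¬x2) ∨ ¬x4)
= ¬¬(¬(x4 ∨ ¬x2 ∨ x4 ∨ ¬x2) ∨ ¬x4)   [idempotence]
= ¬((x4 ∨ ¬x2 ∨ x4 ∨ ¬x2) ∧ x4)   [De Morgan]
= ¬((x4 ∨ ¬x2) ∧ x4)   [idempotence]
= ¬x4   [absorption]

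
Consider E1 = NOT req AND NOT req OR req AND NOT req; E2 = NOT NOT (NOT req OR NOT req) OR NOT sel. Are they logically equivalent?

E1: NOT req AND NOT req OR req AND NOT req
    = NOT req   (distribution)
E2: NOT NOT (NOT req OR NOT req) OR NOT sel
    = NOT (req AND req) OR NOT sel   (De Morgan)
    = NOT req OR NOT sel   (idempotence)
These differ: at req=1, sel=0, E1 = 0 but E2 = 1.

No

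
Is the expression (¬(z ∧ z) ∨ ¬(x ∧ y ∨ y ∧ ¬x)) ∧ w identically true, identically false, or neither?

neither

(¬(z ∧ z) ∨ ¬(x ∧ y ∨ y ∧ ¬x)) ∧ w
= (¬z ∨ ¬(x ∧ y ∨ y ∧ ¬x)) ∧ w   [idempotence]
= (¬z ∨ ¬y) ∧ w   [distribution]
This depends on w, y, z, so it is not a constant.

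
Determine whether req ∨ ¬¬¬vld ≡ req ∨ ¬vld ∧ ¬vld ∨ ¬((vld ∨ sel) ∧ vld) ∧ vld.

Yes

E1: req ∨ ¬¬¬vld
    = req ∨ ¬vld   [double negation]
E2: req ∨ ¬vld ∧ ¬vld ∨ ¬((vld ∨ sel) ∧ vld) ∧ vld
    = req ∨ ¬vld ∧ ¬vld ∨ ¬vld ∧ vld   [absorption]
    = req ∨ ¬vld   [distribution]
Both reduce to req ∨ ¬vld, so they are equivalent.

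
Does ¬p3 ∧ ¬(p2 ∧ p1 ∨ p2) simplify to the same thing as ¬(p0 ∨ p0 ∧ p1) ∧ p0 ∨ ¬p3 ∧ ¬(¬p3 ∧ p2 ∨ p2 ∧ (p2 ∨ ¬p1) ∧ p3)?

Yes

E1: ¬p3 ∧ ¬(p2 ∧ p1 ∨ p2)
    = ¬p3 ∧ ¬p2   [absorption]
E2: ¬(p0 ∨ p0 ∧ p1) ∧ p0 ∨ ¬p3 ∧ ¬(¬p3 ∧ p2 ∨ p2 ∧ (p2 ∨ ¬p1) ∧ p3)
    = ¬(p0 ∨ p0 ∧ p1) ∧ p0 ∨ ¬p3 ∧ ¬(¬p3 ∧ p2 ∨ p2 ∧ p3)   [absorption]
    = ¬p0 ∧ p0 ∨ ¬p3 ∧ ¬(¬p3 ∧ p2 ∨ p2 ∧ p3)   [absorption]
    = ¬p3 ∧ ¬(¬p3 ∧ p2 ∨ p2 ∧ p3)   [complement / identity]
    = ¬p3 ∧ ¬p2   [distribution]
Both reduce to ¬p3 ∧ ¬p2, so they are equivalent.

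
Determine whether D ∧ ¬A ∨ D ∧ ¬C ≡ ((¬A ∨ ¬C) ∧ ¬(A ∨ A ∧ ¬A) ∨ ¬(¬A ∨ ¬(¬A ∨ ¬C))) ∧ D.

E1: D ∧ ¬A ∨ D ∧ ¬C
    = (¬A ∨ ¬C) ∧ D
E2: ((¬A ∨ ¬C) ∧ ¬(A ∨ A ∧ ¬A) ∨ ¬(¬A ∨ ¬(¬A ∨ ¬C))) ∧ D
    = ((¬A ∨ ¬C) ∧ ¬(A ∨ A ∧ ¬A) ∨ A ∧ (¬A ∨ ¬C)) ∧ D
    = ((¬A ∨ ¬C) ∧ ¬A ∨ A ∧ (¬A ∨ ¬C)) ∧ D
    = (¬A ∨ ¬C) ∧ D
Both reduce to (¬A ∨ ¬C) ∧ D, so they are equivalent.

Yes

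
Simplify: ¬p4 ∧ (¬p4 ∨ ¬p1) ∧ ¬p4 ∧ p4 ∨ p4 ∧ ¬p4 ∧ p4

¬p4 ∧ (¬p4 ∨ ¬p1) ∧ ¬p4 ∧ p4 ∨ p4 ∧ ¬p4 ∧ p4
= ¬p4 ∧ ¬p4 ∧ p4 ∨ p4 ∧ ¬p4 ∧ p4   [absorption]
= ¬p4 ∧ p4   [distribution]
= False   [complement]

False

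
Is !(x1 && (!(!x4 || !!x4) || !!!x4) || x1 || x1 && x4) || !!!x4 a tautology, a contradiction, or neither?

neither

!(x1 && (!(!x4 || !!x4) || !!!x4) || x1 || x1 && x4) || !!!x4
= !(x1 && (x4 && !x4 || !!!x4) || x1 || x1 && x4) || !!!x4   (De Morgan)
= !(x1 && (x4 && !x4 || !x4) || x1 || x1 && x4) || !!!x4   (double negation)
= !(x1 && (x4 && !x4 || !x4) || x1) || !!!x4   (absorption)
= !(x1 && (x4 && !x4 || !x4) || x1) || !x4   (double negation)
= !(x1 && !x4 || x1) || !x4   (complement / identity)
= !x1 || !x4   (absorption)
This depends on x1, x4, so it is not a constant.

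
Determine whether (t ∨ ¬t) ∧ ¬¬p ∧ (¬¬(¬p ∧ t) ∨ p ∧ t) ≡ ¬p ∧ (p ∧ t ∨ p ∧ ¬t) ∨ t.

No

E1: (t ∨ ¬t) ∧ ¬¬p ∧ (¬¬(¬p ∧ t) ∨ p ∧ t)
    = ¬¬p ∧ (¬¬(¬p ∧ t) ∨ p ∧ t)   — complement / identity
    = ¬¬p ∧ (¬p ∧ t ∨ p ∧ t)   — double negation
    = p ∧ (¬p ∧ t ∨ p ∧ t)   — double negation
    = p ∧ t   — distribution
E2: ¬p ∧ (p ∧ t ∨ p ∧ ¬t) ∨ t
    = ¬p ∧ p ∨ t   — distribution
    = t   — complement / identity
These differ: at p=0, t=1, E1 = 0 but E2 = 1.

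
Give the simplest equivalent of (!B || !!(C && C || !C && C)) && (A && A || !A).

(!B || !!(C && C || !C && C)) && (A && A || !A)
= (!B || !!(C && C || !C && C)) && (A || !A)   — idempotence
= (!B || !!C) && (A || !A)   — distribution
= !B || !!C   — complement / identity
= !B || C   — double negation

!B || C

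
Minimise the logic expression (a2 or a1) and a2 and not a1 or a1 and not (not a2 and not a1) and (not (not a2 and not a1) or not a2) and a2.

(a2 or a1) and a2 and not a1 or a1 and not (not a2 and not a1) and (not (not a2 and not a1) or not a2) and a2
= (a2 or a1) and a2 and not a1 or a1 and not (not a2 and not a1) and a2   — absorption
= (a2 or a1) and a2 and not a1 or a1 and (a2 or a1) and a2   — De Morgan
= (a2 or a1) and a2   — distribution
= a2   — absorption

a2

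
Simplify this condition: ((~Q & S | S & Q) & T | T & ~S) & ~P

T & ~P

((~Q & S | S & Q) & T | T & ~S) & ~P
= (S & T | T & ~S) & ~P   [distribution]
= T & ~P   [distribution]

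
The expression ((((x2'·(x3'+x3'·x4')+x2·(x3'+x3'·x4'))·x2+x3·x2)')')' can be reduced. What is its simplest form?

x2'

((((x2'·(x3'+x3'·x4')+x2·(x3'+x3'·x4'))·x2+x3·x2)')')'
= ((((x3'+x3'·x4')·x2+x3·x2)')')'
= (((x3'·x2+x3·x2)')')'
= ((x2')')'
= x2'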